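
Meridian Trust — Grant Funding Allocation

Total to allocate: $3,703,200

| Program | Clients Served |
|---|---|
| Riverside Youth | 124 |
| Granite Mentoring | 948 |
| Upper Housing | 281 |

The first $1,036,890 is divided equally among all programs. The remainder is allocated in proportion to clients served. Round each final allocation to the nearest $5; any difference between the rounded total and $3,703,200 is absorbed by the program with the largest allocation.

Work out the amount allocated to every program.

Equal tier: $1,036,890 ÷ 3 = $345,630 apiece.
Remainder $2,666,310 by clients served (total 1,353): Riverside Youth 244,362.48 → $244,360; Granite Mentoring 1,868,190.60 → $1,868,190; Upper Housing 553,756.92 → $553,755.
Rounding difference +$5 on remainder applied to Granite Mentoring.
Totals: Riverside Youth $345,630 + $244,360 = $589,990; Granite Mentoring $345,630 + $1,868,195 = $2,213,825; Upper Housing $345,630 + $553,755 = $899,385.

Riverside Youth: $589,990; Granite Mentoring: $2,213,825; Upper Housing: $899,385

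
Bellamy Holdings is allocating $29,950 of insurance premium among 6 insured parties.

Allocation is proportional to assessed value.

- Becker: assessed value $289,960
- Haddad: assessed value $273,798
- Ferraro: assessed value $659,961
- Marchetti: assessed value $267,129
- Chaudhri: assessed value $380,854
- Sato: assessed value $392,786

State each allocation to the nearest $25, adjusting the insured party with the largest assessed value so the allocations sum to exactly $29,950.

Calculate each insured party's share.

Sum of assessed value: 289,960 + 273,798 + 659,961 + 267,129 + 380,854 + 392,786 = 2,264,488.
Raw shares: Becker 3,835.00; Haddad 3,621.24; Ferraro 8,728.61; Marchetti 3,533.03; Chaudhri 5,037.16; Sato 5,194.97.
At nearest $25: Becker $3,825; Haddad $3,625; Ferraro $8,725; Marchetti $3,525; Chaudhri $5,025; Sato $5,200. Sum = $29,925.
Difference $29,950 − $29,925 = +$25 applied to largest assessed value (Ferraro): Ferraro becomes $8,750.

Becker: $3,825 | Haddad: $3,625 | Ferraro: $8,750 | Marchetti: $3,525 | Chaudhri: $5,025 | Sato: $5,200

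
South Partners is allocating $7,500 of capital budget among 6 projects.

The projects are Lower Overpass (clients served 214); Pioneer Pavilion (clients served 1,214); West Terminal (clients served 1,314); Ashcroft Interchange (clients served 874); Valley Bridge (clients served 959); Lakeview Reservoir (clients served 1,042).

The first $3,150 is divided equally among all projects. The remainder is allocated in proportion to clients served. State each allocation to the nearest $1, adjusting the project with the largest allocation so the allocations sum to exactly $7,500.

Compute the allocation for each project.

Equal tier: $3,150 ÷ 6 = $525 apiece.
Remainder $4,350 by clients served (total 5,617): Lower Overpass 165.73 → $166; Pioneer Pavilion 940.16 → $940; West Terminal 1,017.61 → $1,018; Ashcroft Interchange 676.86 → $677; Valley Bridge 742.68 → $743; Lakeview Reservoir 806.96 → $807.
Rounding difference −$1 on remainder applied to West Terminal.
Totals: Lower Overpass $525 + $166 = $691; Pioneer Pavilion $525 + $940 = $1,465; West Terminal $525 + $1,017 = $1,542; Ashcroft Interchange $525 + $677 = $1,202; Valley Bridge $525 + $743 = $1,268; Lakeview Reservoir $525 + $807 = $1,332.

Lower Overpass: $691 | Pioneer Pavilion: $1,465 | West Terminal: $1,542 | Ashcroft Interchange: $1,202 | Valley Bridge: $1,268 | Lakeview Reservoir: $1,332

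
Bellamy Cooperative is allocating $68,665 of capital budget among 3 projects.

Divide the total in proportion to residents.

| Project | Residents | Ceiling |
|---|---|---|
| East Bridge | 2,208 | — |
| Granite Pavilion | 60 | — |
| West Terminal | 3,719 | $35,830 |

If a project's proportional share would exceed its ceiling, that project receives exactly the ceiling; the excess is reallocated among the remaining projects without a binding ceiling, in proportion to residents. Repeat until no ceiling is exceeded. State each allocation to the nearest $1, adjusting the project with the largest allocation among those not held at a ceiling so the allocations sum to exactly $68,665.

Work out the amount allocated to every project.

Sum of residents: 5,987.
Proportional shares (ignoring caps): East Bridge 25,323.59; Granite Pavilion 688.14; West Terminal 42,653.27.
Held at cap: West Terminal ($35,830); residual $32,835 reallocated over remaining residents 2,268.
Shares after redistribution: East Bridge 31,966.35 → $31,966; Granite Pavilion 868.65 → $869.

East Bridge: $31,966; Granite Pavilion: $869; West Terminal: $35,830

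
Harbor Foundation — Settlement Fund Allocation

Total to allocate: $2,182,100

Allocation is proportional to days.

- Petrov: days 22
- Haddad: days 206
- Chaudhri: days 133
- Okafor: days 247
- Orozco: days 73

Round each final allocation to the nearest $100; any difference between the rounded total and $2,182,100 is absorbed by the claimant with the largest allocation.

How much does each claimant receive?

Petrov: $70,500 | Haddad: $660,100 | Chaudhri: $426,200 | Okafor: $791,400 | Orozco: $233,900

Total days = 681.
Raw shares: Petrov 22/681 × $2,182,100 = 70,493.69; Haddad 206/681 × $2,182,100 = 660,077.24; Chaudhri 133/681 × $2,182,100 = 426,166.37; Okafor 247/681 × $2,182,100 = 791,451.84; Orozco 73/681 × $2,182,100 = 233,910.87.
After rounding ($100): Petrov $70,500; Haddad $660,100; Chaudhri $426,200; Okafor $791,500; Orozco $233,900. Sum = $2,182,200.
Difference $2,182,100 − $2,182,200 = −$100 applied to largest allocation (Okafor): Okafor becomes $791,400.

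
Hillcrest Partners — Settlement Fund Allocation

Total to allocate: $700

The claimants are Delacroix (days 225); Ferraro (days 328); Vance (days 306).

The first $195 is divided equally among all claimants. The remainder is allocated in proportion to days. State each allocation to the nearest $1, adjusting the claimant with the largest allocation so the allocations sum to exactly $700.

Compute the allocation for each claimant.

Delacroix: $197; Ferraro: $258; Vance: $245

$195 shared equally gives $65 per claimant.
Remainder $505 by days (total 859): Delacroix 132.28 → $132; Ferraro 192.83 → $193; Vance 179.90 → $180.
Totals: Delacroix $65 + $132 = $197; Ferraro $65 + $193 = $258; Vance $65 + $180 = $245.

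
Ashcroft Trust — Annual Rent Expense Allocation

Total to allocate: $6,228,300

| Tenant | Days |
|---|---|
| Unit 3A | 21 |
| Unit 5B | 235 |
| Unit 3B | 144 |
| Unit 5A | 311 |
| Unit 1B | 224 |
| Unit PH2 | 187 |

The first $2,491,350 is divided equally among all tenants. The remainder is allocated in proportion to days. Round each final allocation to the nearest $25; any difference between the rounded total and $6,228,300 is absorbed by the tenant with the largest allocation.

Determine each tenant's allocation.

Unit 3A: $485,175; Unit 5B: $1,197,925; Unit 3B: $894,825; Unit 5A: $1,451,050; Unit 1B: $1,161,275; Unit PH2: $1,038,050

$2,491,350 shared equally gives $415,225 per tenant.
Remainder $3,736,950 by days (total 1,122): Unit 3A 69,942.91 → $69,950; Unit 5B 782,694.52 → $782,700; Unit 3B 479,608.56 → $479,600; Unit 5A 1,035,821.26 → $1,035,825; Unit 1B 746,057.75 → $746,050; Unit PH2 622,825.00 → $622,825.
Totals: Unit 3A $415,225 + $69,950 = $485,175; Unit 5B $415,225 + $782,700 = $1,197,925; Unit 3B $415,225 + $479,600 = $894,825; Unit 5A $415,225 + $1,035,825 = $1,451,050; Unit 1B $415,225 + $746,050 = $1,161,275; Unit PH2 $415,225 + $622,825 = $1,038,050.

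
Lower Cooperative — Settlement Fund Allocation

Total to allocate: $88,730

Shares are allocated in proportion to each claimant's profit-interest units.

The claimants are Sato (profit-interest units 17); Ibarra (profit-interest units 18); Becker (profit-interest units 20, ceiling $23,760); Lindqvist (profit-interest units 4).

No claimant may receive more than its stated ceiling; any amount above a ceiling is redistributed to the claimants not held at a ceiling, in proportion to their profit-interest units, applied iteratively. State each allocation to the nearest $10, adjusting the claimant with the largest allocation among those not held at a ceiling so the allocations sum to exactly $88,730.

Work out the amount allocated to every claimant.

Sato: $28,320 | Ibarra: $29,990 | Becker: $23,760 | Lindqvist: $6,660

Profit-interest units total: 59.
Pro-rata shares before constraints: Sato 25,566.27; Ibarra 27,070.17; Becker 30,077.97; Lindqvist 6,015.59.
Cap binds for Becker ($23,760); residual $64,970 reallocated over remaining profit-interest units 39.
Remaining shares: Sato 28,320.26 → $28,320; Ibarra 29,986.15 → $29,990; Lindqvist 6,663.59 → $6,660.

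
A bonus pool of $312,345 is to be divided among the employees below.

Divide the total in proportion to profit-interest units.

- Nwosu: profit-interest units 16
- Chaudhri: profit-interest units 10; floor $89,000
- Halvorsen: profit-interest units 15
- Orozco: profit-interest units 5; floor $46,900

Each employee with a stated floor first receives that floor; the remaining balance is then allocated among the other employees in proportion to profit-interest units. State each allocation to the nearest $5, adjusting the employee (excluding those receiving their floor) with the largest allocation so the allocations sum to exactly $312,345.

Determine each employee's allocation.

Nwosu: $91,070; Chaudhri: $89,000; Halvorsen: $85,375; Orozco: $46,900

Minimums first: Chaudhri $89,000; Orozco $46,900. Balance $176,445.
Balance split over remaining profit-interest units 31: Nwosu 91,068.39 → $91,070; Halvorsen 85,376.61 → $85,375.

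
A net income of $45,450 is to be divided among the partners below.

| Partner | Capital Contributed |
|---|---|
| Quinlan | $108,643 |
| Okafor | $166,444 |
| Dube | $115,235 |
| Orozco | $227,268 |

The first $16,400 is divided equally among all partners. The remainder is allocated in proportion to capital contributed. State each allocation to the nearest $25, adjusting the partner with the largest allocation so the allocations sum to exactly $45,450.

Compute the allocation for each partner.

$16,400 shared equally gives $4,100 per partner.
Remainder $29,050 by capital contributed (total 617,590): Quinlan 5,110.31 → $5,100; Okafor 7,829.14 → $7,825; Dube 5,420.39 → $5,425; Orozco 10,690.16 → $10,700.
Totals: Quinlan $4,100 + $5,100 = $9,200; Okafor $4,100 + $7,825 = $11,925; Dube $4,100 + $5,425 = $9,525; Orozco $4,100 + $10,700 = $14,800.

Quinlan: $9,200 | Okafor: $11,925 | Dube: $9,525 | Orozco: $14,800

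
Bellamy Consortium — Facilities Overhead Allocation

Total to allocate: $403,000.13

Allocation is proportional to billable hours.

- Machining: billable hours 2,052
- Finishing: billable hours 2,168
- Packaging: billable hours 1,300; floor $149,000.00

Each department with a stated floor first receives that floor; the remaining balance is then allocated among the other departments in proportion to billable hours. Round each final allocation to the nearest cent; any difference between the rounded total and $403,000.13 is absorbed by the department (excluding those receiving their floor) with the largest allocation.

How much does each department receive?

Guaranteed amounts: Packaging $149,000.00. Residual $254,000.13.
Residual split over remaining billable hours 4,220: Machining 123,509.0680 → $123,509.07; Finishing 130,491.0620 → $130,491.06.

Machining: $123,509.07 | Finishing: $130,491.06 | Packaging: $149,000.00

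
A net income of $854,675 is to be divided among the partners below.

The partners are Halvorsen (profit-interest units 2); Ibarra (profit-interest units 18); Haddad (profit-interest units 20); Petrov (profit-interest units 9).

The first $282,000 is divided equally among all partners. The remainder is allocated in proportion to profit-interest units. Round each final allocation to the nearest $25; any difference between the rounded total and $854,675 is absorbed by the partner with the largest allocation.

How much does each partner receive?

$282,000 shared equally gives $70,500 per partner.
Remainder $572,675 by profit-interest units (total 49): Halvorsen 23,374.49 → $23,375; Ibarra 210,370.41 → $210,375; Haddad 233,744.90 → $233,750; Petrov 105,185.20 → $105,175.
Totals: Halvorsen $70,500 + $23,375 = $93,875; Ibarra $70,500 + $210,375 = $280,875; Haddad $70,500 + $233,750 = $304,250; Petrov $70,500 + $105,175 = $175,675.

Halvorsen: $93,875; Ibarra: $280,875; Haddad: $304,250; Petrov: $175,675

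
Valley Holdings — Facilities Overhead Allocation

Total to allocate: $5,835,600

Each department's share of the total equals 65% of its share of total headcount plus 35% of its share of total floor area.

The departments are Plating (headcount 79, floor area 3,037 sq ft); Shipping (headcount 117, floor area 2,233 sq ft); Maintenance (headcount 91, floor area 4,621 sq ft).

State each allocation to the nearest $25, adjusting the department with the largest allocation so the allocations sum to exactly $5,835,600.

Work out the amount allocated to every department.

Headcount total 287; floor area total 9,891.
Combined weights (65% headcount + 35% floor area): Plating 0.2864; Shipping 0.3440; Maintenance 0.3696.
Unrounded shares: Plating 1,671,235.57; Shipping 2,007,439.72; Maintenance 2,156,924.71.
Rounded to nearest $25: Plating $1,671,225; Shipping $2,007,450; Maintenance $2,156,925. Sum = $5,835,600.
Sum already equals the total — no adjustment.

Plating: $1,671,225; Shipping: $2,007,450; Maintenance: $2,156,925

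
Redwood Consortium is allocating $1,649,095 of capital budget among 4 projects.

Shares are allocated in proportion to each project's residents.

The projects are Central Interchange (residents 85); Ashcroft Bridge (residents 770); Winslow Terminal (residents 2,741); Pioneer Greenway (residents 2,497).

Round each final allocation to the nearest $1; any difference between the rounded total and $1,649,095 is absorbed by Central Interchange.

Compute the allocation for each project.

Central Interchange: $23,005; Ashcroft Bridge: $208,404; Winslow Terminal: $741,863; Pioneer Greenway: $675,823

Sum of residents: 6,093.
Proportional shares: Central Interchange 85/6,093 × $1,649,095 = 23,005.59; Ashcroft Bridge 770/6,093 × $1,649,095 = 208,403.60; Winslow Terminal 2,741/6,093 × $1,649,095 = 741,862.69; Pioneer Greenway 2,497/6,093 × $1,649,095 = 675,823.11.
Rounded to nearest $1: Central Interchange $23,006; Ashcroft Bridge $208,404; Winslow Terminal $741,863; Pioneer Greenway $675,823. Sum = $1,649,096.
Difference $1,649,095 − $1,649,096 = −$1 applied to Central Interchange: Central Interchange becomes $23,005.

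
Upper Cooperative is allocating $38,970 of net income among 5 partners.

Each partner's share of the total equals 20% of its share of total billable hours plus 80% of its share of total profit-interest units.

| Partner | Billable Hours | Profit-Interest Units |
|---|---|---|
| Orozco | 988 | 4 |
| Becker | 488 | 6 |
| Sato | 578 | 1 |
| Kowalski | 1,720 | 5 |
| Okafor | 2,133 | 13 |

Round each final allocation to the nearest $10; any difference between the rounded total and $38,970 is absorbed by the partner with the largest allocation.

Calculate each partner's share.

Orozco: $5,600 | Becker: $7,090 | Sato: $1,840 | Kowalski: $7,640 | Okafor: $16,800

Billable hours total 5,907; profit-interest units total 29.
Blended shares (20% billable hours + 80% profit-interest units): Orozco 0.1438; Becker 0.1820; Sato 0.0472; Kowalski 0.1962; Okafor 0.4308.
Unrounded shares: Orozco 5,603.76; Becker 7,094.10; Sato 1,837.68; Kowalski 7,644.63; Okafor 16,789.84.
At nearest $10: Orozco $5,600; Becker $7,090; Sato $1,840; Kowalski $7,640; Okafor $16,790. Sum = $38,960.
Difference $38,970 − $38,960 = +$10 applied to largest allocation (Okafor): Okafor becomes $16,800.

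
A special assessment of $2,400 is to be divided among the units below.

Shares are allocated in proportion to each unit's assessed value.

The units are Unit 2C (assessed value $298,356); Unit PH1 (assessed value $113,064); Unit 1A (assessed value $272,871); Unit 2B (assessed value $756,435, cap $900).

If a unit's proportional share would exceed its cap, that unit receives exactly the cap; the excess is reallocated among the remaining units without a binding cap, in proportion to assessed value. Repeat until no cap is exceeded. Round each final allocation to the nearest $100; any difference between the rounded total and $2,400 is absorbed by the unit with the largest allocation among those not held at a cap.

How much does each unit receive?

Unit 2C: $700 · Unit PH1: $200 · Unit 1A: $600 · Unit 2B: $900

Assessed value total: 1,440,726.
Proportional shares (ignoring caps): Unit 2C 497.01; Unit PH1 188.35; Unit 1A 454.56; Unit 2B 1,260.09.
Cap binds for Unit 2B ($900); remaining pool $1,500 reallocated over remaining assessed value 684,291.
Remaining shares: Unit 2C 654.01 → $700; Unit PH1 247.84 → $200; Unit 1A 598.15 → $600.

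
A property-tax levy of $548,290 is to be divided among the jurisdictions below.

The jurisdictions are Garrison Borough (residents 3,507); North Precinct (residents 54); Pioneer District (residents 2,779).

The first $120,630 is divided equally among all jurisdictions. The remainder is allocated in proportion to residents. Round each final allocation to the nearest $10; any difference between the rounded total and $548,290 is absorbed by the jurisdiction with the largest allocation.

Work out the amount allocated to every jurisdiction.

First tranche $120,630 split equally: $40,210 each.
Remainder $427,660 by residents (total 6,340): Garrison Borough 236,562.09 → $236,560; North Precinct 3,642.53 → $3,640; Pioneer District 187,455.38 → $187,460.
Totals: Garrison Borough $40,210 + $236,560 = $276,770; North Precinct $40,210 + $3,640 = $43,850; Pioneer District $40,210 + $187,460 = $227,670.

Garrison Borough: $276,770; North Precinct: $43,850; Pioneer District: $227,670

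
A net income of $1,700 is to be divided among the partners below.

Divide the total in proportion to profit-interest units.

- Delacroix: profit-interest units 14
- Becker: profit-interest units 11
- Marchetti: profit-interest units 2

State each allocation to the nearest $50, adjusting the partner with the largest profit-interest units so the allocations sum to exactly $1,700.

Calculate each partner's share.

Delacroix: $850; Becker: $700; Marchetti: $150

Profit-interest units total: 27.
Proportional shares: Delacroix 14/27 × $1,700 = 881.48; Becker 11/27 × $1,700 = 692.59; Marchetti 2/27 × $1,700 = 125.93.
After rounding ($50): Delacroix $900; Becker $700; Marchetti $150. Sum = $1,750.
Difference $1,700 − $1,750 = −$50 applied to largest profit-interest units (Delacroix): Delacroix becomes $850.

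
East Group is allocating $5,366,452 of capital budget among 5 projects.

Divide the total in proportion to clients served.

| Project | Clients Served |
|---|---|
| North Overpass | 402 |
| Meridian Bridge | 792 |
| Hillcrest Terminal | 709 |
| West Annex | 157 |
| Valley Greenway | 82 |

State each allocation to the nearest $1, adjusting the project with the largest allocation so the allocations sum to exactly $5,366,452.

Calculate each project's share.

North Overpass: $1,007,149 | Meridian Bridge: $1,984,235 | Hillcrest Terminal: $1,776,291 | West Annex: $393,339 | Valley Greenway: $205,438

Clients served total: 2,142.
Pro-rata amounts: North Overpass 402/2,142 × $5,366,452 = 1,007,149.25; Meridian Bridge 792/2,142 × $5,366,452 = 1,984,234.35; Hillcrest Terminal 709/2,142 × $5,366,452 = 1,776,290.60; West Annex 157/2,142 × $5,366,452 = 393,339.39; Valley Greenway 82/2,142 × $5,366,452 = 205,438.41.
At nearest $1: North Overpass $1,007,149; Meridian Bridge $1,984,234; Hillcrest Terminal $1,776,291; West Annex $393,339; Valley Greenway $205,438. Sum = $5,366,451.
Difference $5,366,452 − $5,366,451 = +$1 applied to largest allocation (Meridian Bridge): Meridian Bridge becomes $1,984,235.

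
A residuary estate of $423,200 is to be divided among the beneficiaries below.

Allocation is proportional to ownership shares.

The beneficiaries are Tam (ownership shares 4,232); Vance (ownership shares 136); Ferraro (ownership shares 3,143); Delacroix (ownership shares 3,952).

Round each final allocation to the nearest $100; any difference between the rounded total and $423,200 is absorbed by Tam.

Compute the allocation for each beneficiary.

Sum of ownership shares: 11,463.
Pro-rata amounts: Tam 4,232/11,463 × $423,200 = 156,240.29; Vance 136/11,463 × $423,200 = 5,020.95; Ferraro 3,143/11,463 × $423,200 = 116,035.73; Delacroix 3,952/11,463 × $423,200 = 145,903.03.
At nearest $100: Tam $156,200; Vance $5,000; Ferraro $116,000; Delacroix $145,900. Sum = $423,100.
Difference $423,200 − $423,100 = +$100 applied to Tam: Tam becomes $156,300.

Tam: $156,300 | Vance: $5,000 | Ferraro: $116,000 | Delacroix: $145,900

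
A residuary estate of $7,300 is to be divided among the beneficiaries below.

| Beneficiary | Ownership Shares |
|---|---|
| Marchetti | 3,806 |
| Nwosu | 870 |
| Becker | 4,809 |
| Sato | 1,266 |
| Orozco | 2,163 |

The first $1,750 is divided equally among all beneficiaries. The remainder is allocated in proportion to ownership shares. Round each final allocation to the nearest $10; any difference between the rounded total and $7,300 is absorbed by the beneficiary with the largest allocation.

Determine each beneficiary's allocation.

First tranche $1,750 split equally: $350 each.
Remainder $5,550 by ownership shares (total 12,914): Marchetti 1,635.69 → $1,640; Nwosu 373.90 → $370; Becker 2,066.75 → $2,070; Sato 544.08 → $540; Orozco 929.58 → $930.
Totals: Marchetti $350 + $1,640 = $1,990; Nwosu $350 + $370 = $720; Becker $350 + $2,070 = $2,420; Sato $350 + $540 = $890; Orozco $350 + $930 = $1,280.

Marchetti: $1,990 | Nwosu: $720 | Becker: $2,420 | Sato: $890 | Orozco: $1,280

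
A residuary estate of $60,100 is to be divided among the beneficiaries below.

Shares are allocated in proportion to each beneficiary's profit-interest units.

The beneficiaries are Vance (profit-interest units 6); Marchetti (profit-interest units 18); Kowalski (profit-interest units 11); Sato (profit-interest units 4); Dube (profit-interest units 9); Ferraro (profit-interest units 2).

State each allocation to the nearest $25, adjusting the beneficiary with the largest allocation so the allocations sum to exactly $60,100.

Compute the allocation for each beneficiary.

Vance: $7,200 · Marchetti: $21,650 · Kowalski: $13,225 · Sato: $4,800 · Dube: $10,825 · Ferraro: $2,400

Combined profit-interest units = 50.
Proportional shares: Vance 6/50 × $60,100 = 7,212.00; Marchetti 18/50 × $60,100 = 21,636.00; Kowalski 11/50 × $60,100 = 13,222.00; Sato 4/50 × $60,100 = 4,808.00; Dube 9/50 × $60,100 = 10,818.00; Ferraro 2/50 × $60,100 = 2,404.00.
At nearest $25: Vance $7,200; Marchetti $21,625; Kowalski $13,225; Sato $4,800; Dube $10,825; Ferraro $2,400. Sum = $60,075.
Difference $60,100 − $60,075 = +$25 applied to largest allocation (Marchetti): Marchetti becomes $21,650.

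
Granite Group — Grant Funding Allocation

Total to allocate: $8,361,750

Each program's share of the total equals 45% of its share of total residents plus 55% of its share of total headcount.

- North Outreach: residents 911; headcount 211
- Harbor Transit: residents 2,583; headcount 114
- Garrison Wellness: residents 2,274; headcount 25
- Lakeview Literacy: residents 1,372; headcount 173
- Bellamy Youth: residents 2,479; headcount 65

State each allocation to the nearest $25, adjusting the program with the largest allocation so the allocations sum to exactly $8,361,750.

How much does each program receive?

North Outreach: $2,006,700 | Harbor Transit: $1,902,050 | Garrison Wellness: $1,085,075 | Lakeview Literacy: $1,889,800 | Bellamy Youth: $1,478,125

Residents total 9,619; headcount total 588.
Blended shares (45% residents + 55% headcount): North Outreach 0.2400; Harbor Transit 0.2275; Garrison Wellness 0.1298; Lakeview Literacy 0.2260; Bellamy Youth 0.1768.
Raw shares: North Outreach 2,006,675.52; Harbor Transit 1,902,060.80; Garrison Wellness 1,085,083.84; Lakeview Literacy 1,889,798.93; Bellamy Youth 1,478,130.91.
At nearest $25: North Outreach $2,006,675; Harbor Transit $1,902,050; Garrison Wellness $1,085,075; Lakeview Literacy $1,889,800; Bellamy Youth $1,478,125. Sum = $8,361,725.
Difference $8,361,750 − $8,361,725 = +$25 applied to largest allocation (North Outreach): North Outreach becomes $2,006,700.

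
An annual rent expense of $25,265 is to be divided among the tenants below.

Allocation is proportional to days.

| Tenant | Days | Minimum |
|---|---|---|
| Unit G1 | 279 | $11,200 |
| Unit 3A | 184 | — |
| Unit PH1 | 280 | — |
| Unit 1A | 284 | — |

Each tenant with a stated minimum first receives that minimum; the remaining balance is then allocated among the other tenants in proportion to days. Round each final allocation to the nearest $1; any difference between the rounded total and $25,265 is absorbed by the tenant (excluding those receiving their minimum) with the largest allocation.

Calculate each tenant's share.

Minimums first: Unit G1 $11,200. Residual $14,065.
Residual split over remaining days 748: Unit 3A 3,459.84 → $3,460; Unit PH1 5,264.97 → $5,265; Unit 1A 5,340.19 → $5,340.

Unit G1: $11,200 · Unit 3A: $3,460 · Unit PH1: $5,265 · Unit 1A: $5,340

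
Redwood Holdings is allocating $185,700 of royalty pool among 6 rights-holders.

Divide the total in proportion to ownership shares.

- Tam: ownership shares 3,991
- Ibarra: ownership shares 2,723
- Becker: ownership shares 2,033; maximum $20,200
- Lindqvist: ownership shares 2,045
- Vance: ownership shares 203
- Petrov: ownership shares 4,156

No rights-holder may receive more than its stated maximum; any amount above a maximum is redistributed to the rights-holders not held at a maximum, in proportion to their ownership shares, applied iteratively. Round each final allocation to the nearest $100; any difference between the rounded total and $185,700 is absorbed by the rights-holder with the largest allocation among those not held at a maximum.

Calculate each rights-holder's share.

Sum of ownership shares: 15,151.
Unconstrained shares: Tam 48,916.16; Ibarra 33,374.77; Becker 24,917.70; Lindqvist 25,064.78; Vance 2,488.09; Petrov 50,938.50.
Capped: Becker ($20,200); residual $165,500 reallocated over remaining ownership shares 13,118.
Remaining shares: Tam 50,351.46 → $50,400; Ibarra 34,354.06 → $34,400; Lindqvist 25,800.24 → $25,800; Vance 2,561.10 → $2,600; Petrov 52,433.15 → $52,400.
Rounding difference −$100 applied to Petrov → $52,300.

Tam: $50,400; Ibarra: $34,400; Becker: $20,200; Lindqvist: $25,800; Vance: $2,600; Petrov: $52,300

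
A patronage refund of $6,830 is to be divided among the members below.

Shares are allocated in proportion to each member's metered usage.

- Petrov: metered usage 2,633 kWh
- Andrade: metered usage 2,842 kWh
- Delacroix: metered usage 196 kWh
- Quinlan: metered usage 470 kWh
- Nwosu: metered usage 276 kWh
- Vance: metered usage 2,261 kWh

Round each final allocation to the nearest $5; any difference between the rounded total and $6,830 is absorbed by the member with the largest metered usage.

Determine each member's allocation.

Total metered usage = 8,678.
Unrounded shares: Petrov 2,633/8,678 × $6,830 = 2,072.30; Andrade 2,842/8,678 × $6,830 = 2,236.79; Delacroix 196/8,678 × $6,830 = 154.26; Quinlan 470/8,678 × $6,830 = 369.91; Nwosu 276/8,678 × $6,830 = 217.23; Vance 2,261/8,678 × $6,830 = 1,779.51.
Rounded to nearest $5: Petrov $2,070; Andrade $2,235; Delacroix $155; Quinlan $370; Nwosu $215; Vance $1,780. Sum = $6,825.
Difference $6,830 − $6,825 = +$5 applied to largest metered usage (Andrade): Andrade becomes $2,240.

Petrov: $2,070 · Andrade: $2,240 · Delacroix: $155 · Quinlan: $370 · Nwosu: $215 · Vance: $1,780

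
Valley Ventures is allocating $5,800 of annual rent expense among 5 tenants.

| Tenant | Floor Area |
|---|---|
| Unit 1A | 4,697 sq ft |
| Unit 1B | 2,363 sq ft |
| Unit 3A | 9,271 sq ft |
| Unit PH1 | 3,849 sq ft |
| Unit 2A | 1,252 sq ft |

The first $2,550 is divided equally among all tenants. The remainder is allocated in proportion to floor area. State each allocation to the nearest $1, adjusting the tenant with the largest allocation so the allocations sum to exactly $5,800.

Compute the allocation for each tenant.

First tranche $2,550 split equally: $510 each.
Remainder $3,250 by floor area (total 21,432): Unit 1A 712.26 → $712; Unit 1B 358.33 → $358; Unit 3A 1,405.88 → $1,406; Unit PH1 583.67 → $584; Unit 2A 189.86 → $190.
Totals: Unit 1A $510 + $712 = $1,222; Unit 1B $510 + $358 = $868; Unit 3A $510 + $1,406 = $1,916; Unit PH1 $510 + $584 = $1,094; Unit 2A $510 + $190 = $700.

Unit 1A: $1,222 | Unit 1B: $868 | Unit 3A: $1,916 | Unit PH1: $1,094 | Unit 2A: $700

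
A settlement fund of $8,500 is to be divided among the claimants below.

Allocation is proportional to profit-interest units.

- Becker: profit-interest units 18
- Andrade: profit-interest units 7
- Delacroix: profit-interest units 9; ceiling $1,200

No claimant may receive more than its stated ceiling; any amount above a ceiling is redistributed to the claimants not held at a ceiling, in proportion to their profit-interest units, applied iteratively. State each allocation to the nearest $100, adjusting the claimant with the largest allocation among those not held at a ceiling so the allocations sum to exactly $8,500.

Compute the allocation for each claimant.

Total profit-interest units = 34.
Pro-rata shares before constraints: Becker 4,500.00; Andrade 1,750.00; Delacroix 2,250.00.
Held at cap: Delacroix ($1,200); remaining pool $7,300 reallocated over remaining profit-interest units 25.
Shares after redistribution: Becker 5,256.00 → $5,300; Andrade 2,044.00 → $2,000.

Becker: $5,300; Andrade: $2,000; Delacroix: $1,200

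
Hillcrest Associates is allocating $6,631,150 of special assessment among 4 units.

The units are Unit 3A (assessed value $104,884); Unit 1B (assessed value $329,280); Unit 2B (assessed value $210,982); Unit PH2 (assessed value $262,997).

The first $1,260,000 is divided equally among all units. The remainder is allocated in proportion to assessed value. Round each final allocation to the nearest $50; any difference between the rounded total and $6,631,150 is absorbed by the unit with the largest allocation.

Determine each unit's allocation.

Unit 3A: $935,350 | Unit 1B: $2,262,450 | Unit 2B: $1,562,850 | Unit PH2: $1,870,500

$1,260,000 shared equally gives $315,000 per unit.
Remainder $5,371,150 by assessed value (total 908,143): Unit 3A 620,329.28 → $620,350; Unit 1B 1,947,504.16 → $1,947,500; Unit 2B 1,247,838.69 → $1,247,850; Unit PH2 1,555,477.87 → $1,555,500.
Rounding difference −$50 on remainder applied to Unit 1B.
Totals: Unit 3A $315,000 + $620,350 = $935,350; Unit 1B $315,000 + $1,947,450 = $2,262,450; Unit 2B $315,000 + $1,247,850 = $1,562,850; Unit PH2 $315,000 + $1,555,500 = $1,870,500.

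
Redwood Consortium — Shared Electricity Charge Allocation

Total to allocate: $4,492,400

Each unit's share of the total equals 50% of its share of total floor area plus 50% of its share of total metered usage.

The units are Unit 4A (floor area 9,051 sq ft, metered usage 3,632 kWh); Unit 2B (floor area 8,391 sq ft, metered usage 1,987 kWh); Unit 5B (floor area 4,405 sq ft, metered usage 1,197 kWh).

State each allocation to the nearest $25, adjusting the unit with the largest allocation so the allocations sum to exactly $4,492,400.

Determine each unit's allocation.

Unit 4A: $2,127,500; Unit 2B: $1,517,525; Unit 5B: $847,375

Totals — floor area 21,847, metered usage 6,816.
Combined weights (50% floor area + 50% metered usage): Unit 4A 0.4736; Unit 2B 0.3378; Unit 5B 0.1886.
Proportional shares: Unit 4A 2,127,497.63; Unit 2B 1,517,533.05; Unit 5B 847,369.32.
Rounded to nearest $25: Unit 4A $2,127,500; Unit 2B $1,517,525; Unit 5B $847,375. Sum = $4,492,400.
Sum already equals the total — no adjustment.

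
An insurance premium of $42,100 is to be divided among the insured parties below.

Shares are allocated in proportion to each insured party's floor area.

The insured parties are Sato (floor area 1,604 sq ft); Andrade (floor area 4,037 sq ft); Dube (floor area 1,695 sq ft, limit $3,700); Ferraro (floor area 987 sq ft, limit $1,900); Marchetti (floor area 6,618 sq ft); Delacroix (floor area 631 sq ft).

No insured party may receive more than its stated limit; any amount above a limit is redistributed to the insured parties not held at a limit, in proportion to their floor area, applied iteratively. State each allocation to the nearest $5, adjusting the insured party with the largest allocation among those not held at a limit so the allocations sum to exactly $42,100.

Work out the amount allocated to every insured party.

Floor area total: 15,572.
Pro-rata shares before constraints: Sato 4,336.53; Andrade 10,914.31; Dube 4,582.55; Ferraro 2,668.42; Marchetti 17,892.23; Delacroix 1,705.95.
Capped: Dube ($3,700), Ferraro ($1,900); residual $36,500 reallocated over remaining floor area 12,890.
Redistributed shares: Sato 4,541.97 → $4,540; Andrade 11,431.38 → $11,430; Marchetti 18,739.88 → $18,740; Delacroix 1,786.77 → $1,785.
Rounding difference +$5 applied to Marchetti → $18,745.

Sato: $4,540 · Andrade: $11,430 · Dube: $3,700 · Ferraro: $1,900 · Marchetti: $18,745 · Delacroix: $1,785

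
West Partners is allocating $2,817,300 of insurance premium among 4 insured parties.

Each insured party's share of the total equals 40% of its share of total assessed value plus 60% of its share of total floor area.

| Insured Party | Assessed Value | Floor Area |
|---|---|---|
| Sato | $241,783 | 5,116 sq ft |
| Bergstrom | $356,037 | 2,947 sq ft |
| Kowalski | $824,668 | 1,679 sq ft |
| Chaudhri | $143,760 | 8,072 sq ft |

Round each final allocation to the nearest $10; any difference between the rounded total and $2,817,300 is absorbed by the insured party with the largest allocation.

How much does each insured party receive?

Sato: $659,420; Bergstrom: $535,810; Kowalski: $752,670; Chaudhri: $869,400

Totals — assessed value 1,566,248, floor area 17,814.
Combined weights (40% assessed value + 60% floor area): Sato 0.2341; Bergstrom 0.1902; Kowalski 0.2672; Chaudhri 0.3086.
Unrounded shares: Sato 659,423.55; Bergstrom 535,812.07; Kowalski 752,672.24; Chaudhri 869,392.14.
After rounding ($10): Sato $659,420; Bergstrom $535,810; Kowalski $752,670; Chaudhri $869,390. Sum = $2,817,290.
Difference $2,817,300 − $2,817,290 = +$10 applied to largest allocation (Chaudhri): Chaudhri becomes $869,400.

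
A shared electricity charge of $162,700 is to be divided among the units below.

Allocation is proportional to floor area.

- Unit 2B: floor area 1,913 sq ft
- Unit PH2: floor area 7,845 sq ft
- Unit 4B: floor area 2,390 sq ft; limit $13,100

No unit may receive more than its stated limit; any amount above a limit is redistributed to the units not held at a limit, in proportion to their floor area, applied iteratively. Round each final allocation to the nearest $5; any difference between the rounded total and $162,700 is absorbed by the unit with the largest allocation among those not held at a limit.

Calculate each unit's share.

Unit 2B: $29,330; Unit PH2: $120,270; Unit 4B: $13,100

Sum of floor area: 12,148.
Proportional shares (ignoring caps): Unit 2B 25,621.10; Unit PH2 105,069.27; Unit 4B 32,009.63.
Capped: Unit 4B ($13,100); balance $149,600 reallocated over remaining floor area 9,758.
Redistributed shares: Unit 2B 29,328.22 → $29,330; Unit PH2 120,271.78 → $120,270.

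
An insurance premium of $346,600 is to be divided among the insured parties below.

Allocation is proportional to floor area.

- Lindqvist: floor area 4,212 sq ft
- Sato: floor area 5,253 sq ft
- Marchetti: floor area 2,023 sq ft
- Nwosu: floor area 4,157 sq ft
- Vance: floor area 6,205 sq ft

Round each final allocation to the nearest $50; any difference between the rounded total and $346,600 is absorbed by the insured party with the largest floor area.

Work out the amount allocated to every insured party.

Floor area total: 4,212 + 5,253 + 2,023 + 4,157 + 6,205 = 21,850.
Proportional shares: Lindqvist 66,813.69; Sato 83,326.76; Marchetti 32,090.24; Nwosu 65,941.24; Vance 98,428.05.
Rounded to nearest $50: Lindqvist $66,800; Sato $83,350; Marchetti $32,100; Nwosu $65,950; Vance $98,450. Sum = $346,650.
Difference $346,600 − $346,650 = −$50 applied to largest floor area (Vance): Vance becomes $98,400.

Lindqvist: $66,800 · Sato: $83,350 · Marchetti: $32,100 · Nwosu: $65,950 · Vance: $98,400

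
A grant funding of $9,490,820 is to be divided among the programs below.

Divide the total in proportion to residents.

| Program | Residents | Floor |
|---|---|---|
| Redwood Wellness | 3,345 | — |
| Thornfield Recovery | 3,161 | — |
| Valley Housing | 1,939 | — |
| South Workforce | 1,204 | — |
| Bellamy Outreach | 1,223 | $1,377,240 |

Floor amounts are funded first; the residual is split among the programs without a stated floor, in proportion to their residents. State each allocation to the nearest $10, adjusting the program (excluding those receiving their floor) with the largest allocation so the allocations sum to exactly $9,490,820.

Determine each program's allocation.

Redwood Wellness: $2,812,720; Thornfield Recovery: $2,658,000; Valley Housing: $1,630,450; South Workforce: $1,012,410; Bellamy Outreach: $1,377,240

Minimums first: Bellamy Outreach $1,377,240. Remaining pool $8,113,580.
Remaining pool split over remaining residents 9,649: Redwood Wellness 2,812,718.94 → $2,812,720; Thornfield Recovery 2,657,998.38 → $2,658,000; Valley Housing 1,630,452.03 → $1,630,450; South Workforce 1,012,410.65 → $1,012,410.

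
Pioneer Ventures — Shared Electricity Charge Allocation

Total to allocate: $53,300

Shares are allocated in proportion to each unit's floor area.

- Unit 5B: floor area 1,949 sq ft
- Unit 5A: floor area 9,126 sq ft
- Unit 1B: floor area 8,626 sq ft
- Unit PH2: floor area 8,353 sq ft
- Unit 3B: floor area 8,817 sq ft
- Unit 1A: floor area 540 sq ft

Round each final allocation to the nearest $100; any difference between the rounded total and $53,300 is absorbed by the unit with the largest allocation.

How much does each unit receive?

Unit 5B: $2,800 | Unit 5A: $12,900 | Unit 1B: $12,300 | Unit PH2: $11,900 | Unit 3B: $12,600 | Unit 1A: $800

Floor area total: 37,411.
Unrounded shares: Unit 5B 1,949/37,411 × $53,300 = 2,776.77; Unit 5A 9,126/37,411 × $53,300 = 13,001.95; Unit 1B 8,626/37,411 × $53,300 = 12,289.59; Unit PH2 8,353/37,411 × $53,300 = 11,900.64; Unit 3B 8,817/37,411 × $53,300 = 12,561.71; Unit 1A 540/37,411 × $53,300 = 769.35.
After rounding ($100): Unit 5B $2,800; Unit 5A $13,000; Unit 1B $12,300; Unit PH2 $11,900; Unit 3B $12,600; Unit 1A $800. Sum = $53,400.
Difference $53,300 − $53,400 = −$100 applied to largest allocation (Unit 5A): Unit 5A becomes $12,900.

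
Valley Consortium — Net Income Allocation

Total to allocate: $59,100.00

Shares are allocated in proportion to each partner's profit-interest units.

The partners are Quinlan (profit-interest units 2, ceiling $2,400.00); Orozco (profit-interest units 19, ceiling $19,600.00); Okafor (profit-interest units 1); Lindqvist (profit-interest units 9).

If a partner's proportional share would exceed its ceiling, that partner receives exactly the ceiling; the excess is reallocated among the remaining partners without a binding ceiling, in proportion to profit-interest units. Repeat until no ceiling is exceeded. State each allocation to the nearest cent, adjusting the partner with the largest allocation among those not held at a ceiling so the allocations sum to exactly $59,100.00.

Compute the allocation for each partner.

Quinlan: $2,400.00; Orozco: $19,600.00; Okafor: $3,710.00; Lindqvist: $33,390.00

Sum of profit-interest units: 31.
Proportional shares (ignoring caps): Quinlan 3,812.9032; Orozco 36,222.5806; Okafor 1,906.4516; Lindqvist 17,158.0645.
Held at cap: Quinlan ($2,400.00), Orozco ($19,600.00); residual $37,100.00 reallocated over remaining profit-interest units 10.
Remaining shares: Okafor 3,710.0000 → $3,710.00; Lindqvist 33,390.0000 → $33,390.00.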